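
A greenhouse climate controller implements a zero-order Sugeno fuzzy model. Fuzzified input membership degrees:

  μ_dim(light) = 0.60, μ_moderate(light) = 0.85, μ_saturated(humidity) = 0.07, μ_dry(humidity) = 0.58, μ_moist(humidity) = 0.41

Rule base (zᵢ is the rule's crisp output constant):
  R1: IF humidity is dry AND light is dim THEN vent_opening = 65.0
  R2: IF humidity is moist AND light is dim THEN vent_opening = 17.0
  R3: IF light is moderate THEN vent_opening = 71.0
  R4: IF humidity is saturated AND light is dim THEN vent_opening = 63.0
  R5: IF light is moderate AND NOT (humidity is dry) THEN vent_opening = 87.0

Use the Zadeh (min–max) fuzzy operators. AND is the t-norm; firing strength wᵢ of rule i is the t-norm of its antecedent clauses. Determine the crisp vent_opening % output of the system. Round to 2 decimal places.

R1 (z=65.0): dry=0.58, dim=0.60; AND[min(a, b)] → w = 0.58
R2 (z=17.0): moist=0.41, dim=0.60; AND[min(a, b)] → w = 0.41
R3 (z=71.0): moderate=0.85 → w = 0.85
R4 (z=63.0): saturated=0.07, dim=0.60; AND[min(a, b)] → w = 0.07
R5 (z=87.0): moderate=0.85, ¬dry=1−0.58=0.42; AND[min(a, b)] → w = 0.42
Weighted average = (0.58·65.0 + 0.41·17.0 + 0.85·71.0 + 0.07·63.0 + 0.42·87.0) / (0.58 + 0.41 + 0.85 + 0.07 + 0.42)
  = 145.9700 / 2.3300 = 62.65

62.65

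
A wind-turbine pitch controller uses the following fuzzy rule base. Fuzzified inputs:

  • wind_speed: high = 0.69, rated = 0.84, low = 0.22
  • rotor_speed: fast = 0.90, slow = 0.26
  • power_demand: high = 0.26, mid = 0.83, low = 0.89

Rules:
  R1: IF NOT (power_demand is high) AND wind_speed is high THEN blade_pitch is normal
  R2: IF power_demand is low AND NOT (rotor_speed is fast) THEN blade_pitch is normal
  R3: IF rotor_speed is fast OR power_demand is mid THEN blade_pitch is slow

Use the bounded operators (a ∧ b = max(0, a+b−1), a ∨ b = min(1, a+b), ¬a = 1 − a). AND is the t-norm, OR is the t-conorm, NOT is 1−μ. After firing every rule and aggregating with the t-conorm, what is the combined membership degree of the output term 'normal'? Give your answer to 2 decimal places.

0.43

R1: ¬high=1−0.26=0.74, high=0.69; AND[max(0, a+b−1)] → w = 0.43
R2: low=0.89, ¬fast=1−0.90=0.10; AND[max(0, a+b−1)] → w = 0.00
R3: fast=0.90, mid=0.83; OR[min(1, a+b)] → w = 1.00
Rules with consequent 'normal': {R1, R2} → strengths 0.43, 0.00
Aggregate via t-conorm [min(1, a+b)]: 0.43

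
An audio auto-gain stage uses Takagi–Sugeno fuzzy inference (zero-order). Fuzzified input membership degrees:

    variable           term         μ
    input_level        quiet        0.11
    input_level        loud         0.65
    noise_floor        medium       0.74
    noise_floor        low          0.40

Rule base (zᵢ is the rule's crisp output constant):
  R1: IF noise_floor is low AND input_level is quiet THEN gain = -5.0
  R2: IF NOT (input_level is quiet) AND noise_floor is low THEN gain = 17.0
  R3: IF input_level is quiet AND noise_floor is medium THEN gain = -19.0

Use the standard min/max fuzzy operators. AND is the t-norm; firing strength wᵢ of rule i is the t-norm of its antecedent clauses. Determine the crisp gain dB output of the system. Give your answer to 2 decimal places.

R1 (z=-5.0): low=0.40, quiet=0.11; AND[min(a, b)] → w = 0.11
R2 (z=17.0): ¬quiet=1−0.11=0.89, low=0.40; AND[min(a, b)] → w = 0.40
R3 (z=-19.0): quiet=0.11, medium=0.74; AND[min(a, b)] → w = 0.11
Weighted average = (0.11·-5.0 + 0.40·17.0 + 0.11·-19.0) / (0.11 + 0.40 + 0.11)
  = 4.1600 / 0.6200 = 6.71

6.71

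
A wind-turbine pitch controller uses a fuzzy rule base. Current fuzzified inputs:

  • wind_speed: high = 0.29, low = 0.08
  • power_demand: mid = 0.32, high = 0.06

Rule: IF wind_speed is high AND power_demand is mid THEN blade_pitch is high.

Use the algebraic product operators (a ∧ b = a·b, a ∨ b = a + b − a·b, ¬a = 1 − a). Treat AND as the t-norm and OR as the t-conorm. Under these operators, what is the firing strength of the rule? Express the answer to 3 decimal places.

firing strength: high=0.29, mid=0.32; AND[a·b] → w = 0.0928

0.093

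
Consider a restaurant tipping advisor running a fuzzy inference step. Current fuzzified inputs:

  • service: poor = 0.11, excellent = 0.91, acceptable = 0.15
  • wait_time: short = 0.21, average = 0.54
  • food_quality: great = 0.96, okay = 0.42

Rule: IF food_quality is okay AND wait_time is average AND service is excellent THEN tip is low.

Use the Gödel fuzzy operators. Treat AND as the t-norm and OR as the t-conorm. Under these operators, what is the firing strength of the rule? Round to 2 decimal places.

0.42

firing strength: okay=0.42, average=0.54, excellent=0.91; AND[min(a, b)] → w = 0.42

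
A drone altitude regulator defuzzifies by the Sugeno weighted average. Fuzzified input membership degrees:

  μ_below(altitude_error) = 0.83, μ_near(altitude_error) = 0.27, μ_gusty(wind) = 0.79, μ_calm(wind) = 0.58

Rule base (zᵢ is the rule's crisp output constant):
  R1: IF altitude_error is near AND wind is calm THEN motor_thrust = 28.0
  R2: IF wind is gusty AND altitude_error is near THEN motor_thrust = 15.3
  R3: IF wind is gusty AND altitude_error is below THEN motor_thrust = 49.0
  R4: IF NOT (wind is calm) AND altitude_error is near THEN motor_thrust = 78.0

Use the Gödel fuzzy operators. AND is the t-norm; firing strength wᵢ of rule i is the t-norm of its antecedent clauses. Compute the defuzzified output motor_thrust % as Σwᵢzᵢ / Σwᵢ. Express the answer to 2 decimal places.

R1 (z=28.0): near=0.27, calm=0.58; AND[min(a, b)] → w = 0.27
R2 (z=15.3): gusty=0.79, near=0.27; AND[min(a, b)] → w = 0.27
R3 (z=49.0): gusty=0.79, below=0.83; AND[min(a, b)] → w = 0.79
R4 (z=78.0): ¬calm=1−0.58=0.42, near=0.27; AND[min(a, b)] → w = 0.27
Weighted average = (0.27·28.0 + 0.27·15.3 + 0.79·49.0 + 0.27·78.0) / (0.27 + 0.27 + 0.79 + 0.27)
  = 71.4610 / 1.6000 = 44.66

44.66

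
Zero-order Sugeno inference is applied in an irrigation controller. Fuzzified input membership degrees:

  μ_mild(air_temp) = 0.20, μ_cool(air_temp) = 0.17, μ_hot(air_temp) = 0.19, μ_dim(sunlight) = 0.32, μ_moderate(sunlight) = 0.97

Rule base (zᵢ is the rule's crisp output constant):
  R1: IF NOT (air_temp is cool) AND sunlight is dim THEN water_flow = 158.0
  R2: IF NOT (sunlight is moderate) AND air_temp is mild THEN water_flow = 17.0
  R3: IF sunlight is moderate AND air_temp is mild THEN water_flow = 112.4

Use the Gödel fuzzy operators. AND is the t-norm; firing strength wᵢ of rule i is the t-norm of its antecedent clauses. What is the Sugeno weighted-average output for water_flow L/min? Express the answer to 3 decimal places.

133.727

R1 (z=158.0): ¬cool=1−0.17=0.83, dim=0.32; AND[min(a, b)] → w = 0.32
R2 (z=17.0): ¬moderate=1−0.97=0.03, mild=0.20; AND[min(a, b)] → w = 0.03
R3 (z=112.4): moderate=0.97, mild=0.20; AND[min(a, b)] → w = 0.20
Weighted average = (0.32·158.0 + 0.03·17.0 + 0.20·112.4) / (0.32 + 0.03 + 0.20)
  = 73.5500 / 0.5500 = 133.727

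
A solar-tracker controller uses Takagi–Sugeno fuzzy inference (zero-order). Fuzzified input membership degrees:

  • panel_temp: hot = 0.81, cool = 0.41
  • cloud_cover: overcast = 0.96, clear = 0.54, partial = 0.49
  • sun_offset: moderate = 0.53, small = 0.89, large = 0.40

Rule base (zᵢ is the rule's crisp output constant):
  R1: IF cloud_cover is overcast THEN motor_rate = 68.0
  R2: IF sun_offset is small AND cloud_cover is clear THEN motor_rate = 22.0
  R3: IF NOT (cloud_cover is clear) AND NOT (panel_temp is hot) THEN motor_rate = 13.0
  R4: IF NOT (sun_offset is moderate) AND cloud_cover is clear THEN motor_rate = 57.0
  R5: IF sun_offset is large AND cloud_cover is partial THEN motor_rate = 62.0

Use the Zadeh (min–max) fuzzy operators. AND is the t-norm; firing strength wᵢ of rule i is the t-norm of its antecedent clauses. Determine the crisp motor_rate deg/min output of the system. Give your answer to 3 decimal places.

51.258

R1 (z=68.0): overcast=0.96 → w = 0.96
R2 (z=22.0): small=0.89, clear=0.54; AND[min(a, b)] → w = 0.54
R3 (z=13.0): ¬clear=1−0.54=0.46, ¬hot=1−0.81=0.19; AND[min(a, b)] → w = 0.19
R4 (z=57.0): ¬moderate=1−0.53=0.47, clear=0.54; AND[min(a, b)] → w = 0.47
R5 (z=62.0): large=0.40, partial=0.49; AND[min(a, b)] → w = 0.40
Weighted average = (0.96·68.0 + 0.54·22.0 + 0.19·13.0 + 0.47·57.0 + 0.40·62.0) / (0.96 + 0.54 + 0.19 + 0.47 + 0.40)
  = 131.2200 / 2.5600 = 51.258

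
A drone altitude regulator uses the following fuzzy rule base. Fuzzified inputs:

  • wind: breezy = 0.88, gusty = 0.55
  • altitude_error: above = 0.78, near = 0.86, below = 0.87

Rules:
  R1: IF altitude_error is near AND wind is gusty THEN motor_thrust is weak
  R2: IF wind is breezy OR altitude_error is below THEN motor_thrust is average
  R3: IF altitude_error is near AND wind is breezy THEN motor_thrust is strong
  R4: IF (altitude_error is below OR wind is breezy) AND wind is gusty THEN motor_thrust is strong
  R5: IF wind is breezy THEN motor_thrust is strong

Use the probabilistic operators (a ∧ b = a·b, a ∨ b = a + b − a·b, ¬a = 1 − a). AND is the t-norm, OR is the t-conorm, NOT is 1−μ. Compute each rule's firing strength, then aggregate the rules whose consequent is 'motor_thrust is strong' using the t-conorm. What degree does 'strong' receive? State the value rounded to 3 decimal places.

R1: near=0.86, gusty=0.55; AND[a·b] → w = 0.4730
R2: breezy=0.88, below=0.87; OR[a + b − a·b] → w = 0.9844
R3: near=0.86, breezy=0.88; AND[a·b] → w = 0.7568
R4: (below=0.87 OR breezy=0.88) = 0.9844; AND[a·b] with gusty=0.55 → w = 0.5414
R5: breezy=0.88 → w = 0.8800
Rules with consequent 'strong': {R3, R4, R5} → strengths 0.7568, 0.5414, 0.8800
Aggregate via t-conorm [a + b − a·b]: 0.9866

0.987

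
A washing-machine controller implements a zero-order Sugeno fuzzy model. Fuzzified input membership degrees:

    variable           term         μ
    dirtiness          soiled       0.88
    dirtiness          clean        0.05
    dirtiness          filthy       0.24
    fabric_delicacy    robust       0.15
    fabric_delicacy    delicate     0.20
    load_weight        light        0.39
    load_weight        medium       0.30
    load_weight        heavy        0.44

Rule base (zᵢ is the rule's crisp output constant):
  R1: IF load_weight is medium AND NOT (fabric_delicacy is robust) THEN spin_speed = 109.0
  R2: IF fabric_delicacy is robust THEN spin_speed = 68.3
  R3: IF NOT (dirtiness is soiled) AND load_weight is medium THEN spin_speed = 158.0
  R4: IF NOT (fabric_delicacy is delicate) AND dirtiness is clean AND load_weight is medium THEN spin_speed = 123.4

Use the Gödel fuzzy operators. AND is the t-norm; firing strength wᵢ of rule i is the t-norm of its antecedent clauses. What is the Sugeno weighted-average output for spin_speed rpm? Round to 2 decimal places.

R1 (z=109.0): medium=0.30, ¬robust=1−0.15=0.85; AND[min(a, b)] → w = 0.30
R2 (z=68.3): robust=0.15 → w = 0.15
R3 (z=158.0): ¬soiled=1−0.88=0.12, medium=0.30; AND[min(a, b)] → w = 0.12
R4 (z=123.4): ¬delicate=1−0.20=0.80, clean=0.05, medium=0.30; AND[min(a, b)] → w = 0.05
Weighted average = (0.30·109.0 + 0.15·68.3 + 0.12·158.0 + 0.05·123.4) / (0.30 + 0.15 + 0.12 + 0.05)
  = 68.0750 / 0.6200 = 109.80

109.80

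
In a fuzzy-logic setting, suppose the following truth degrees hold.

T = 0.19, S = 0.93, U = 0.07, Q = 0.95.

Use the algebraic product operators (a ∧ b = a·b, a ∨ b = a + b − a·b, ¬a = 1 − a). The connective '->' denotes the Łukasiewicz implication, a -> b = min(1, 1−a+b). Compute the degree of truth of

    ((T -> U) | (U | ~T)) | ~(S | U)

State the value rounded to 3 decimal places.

T -> U  [Łukasiewicz: min(1, 1−a+b)] with a=0.1900, b=0.0700 → 0.8800
~T = 1 − 0.1900 = 0.8100
U | ~T = a + b − a·b on (0.0700, 0.8100) = 0.8233
(T -> U) | (U | ~T) = a + b − a·b on (0.8800, 0.8233) = 0.9788
S | U = a + b − a·b on (0.9300, 0.0700) = 0.9349
~(S | U) = 1 − 0.9349 = 0.0651
((T -> U) | (U | ~T)) | ~(S | U) = a + b − a·b on (0.9788, 0.0651) = 0.9802

0.980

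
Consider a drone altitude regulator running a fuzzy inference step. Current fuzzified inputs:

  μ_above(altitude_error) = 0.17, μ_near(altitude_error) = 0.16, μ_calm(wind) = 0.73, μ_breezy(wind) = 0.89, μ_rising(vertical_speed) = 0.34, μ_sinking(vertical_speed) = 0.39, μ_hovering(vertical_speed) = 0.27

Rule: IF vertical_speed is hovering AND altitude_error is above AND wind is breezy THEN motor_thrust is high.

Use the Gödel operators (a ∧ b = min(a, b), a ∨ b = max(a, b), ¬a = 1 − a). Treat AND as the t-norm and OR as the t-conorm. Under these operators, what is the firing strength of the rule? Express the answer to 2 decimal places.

firing strength: hovering=0.27, above=0.17, breezy=0.89; AND[min(a, b)] → w = 0.17

0.17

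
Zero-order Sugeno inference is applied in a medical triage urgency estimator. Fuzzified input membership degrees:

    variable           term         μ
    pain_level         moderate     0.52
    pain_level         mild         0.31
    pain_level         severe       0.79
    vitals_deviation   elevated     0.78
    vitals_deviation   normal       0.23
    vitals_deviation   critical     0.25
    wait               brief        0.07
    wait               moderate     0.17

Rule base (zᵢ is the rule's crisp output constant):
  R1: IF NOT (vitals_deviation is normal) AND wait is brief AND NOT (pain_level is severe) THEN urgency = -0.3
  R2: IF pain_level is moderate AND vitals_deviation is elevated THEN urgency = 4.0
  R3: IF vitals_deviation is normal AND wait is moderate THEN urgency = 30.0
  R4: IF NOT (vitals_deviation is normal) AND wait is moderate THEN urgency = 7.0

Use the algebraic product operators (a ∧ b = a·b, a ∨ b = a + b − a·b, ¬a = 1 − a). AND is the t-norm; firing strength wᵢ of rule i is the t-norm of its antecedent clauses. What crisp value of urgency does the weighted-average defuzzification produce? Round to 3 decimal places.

R1 (z=-0.3): ¬normal=1−0.23=0.77, brief=0.07, ¬severe=1−0.79=0.21; AND[a·b] → w = 0.0113
R2 (z=4.0): moderate=0.52, elevated=0.78; AND[a·b] → w = 0.4056
R3 (z=30.0): normal=0.23, moderate=0.17; AND[a·b] → w = 0.0391
R4 (z=7.0): ¬normal=1−0.23=0.77, moderate=0.17; AND[a·b] → w = 0.1309
Weighted average = (0.0113·-0.3 + 0.4056·4.0 + 0.0391·30.0 + 0.1309·7.0) / (0.0113 + 0.4056 + 0.0391 + 0.1309)
  = 3.7083 / 0.5869 = 6.318

6.318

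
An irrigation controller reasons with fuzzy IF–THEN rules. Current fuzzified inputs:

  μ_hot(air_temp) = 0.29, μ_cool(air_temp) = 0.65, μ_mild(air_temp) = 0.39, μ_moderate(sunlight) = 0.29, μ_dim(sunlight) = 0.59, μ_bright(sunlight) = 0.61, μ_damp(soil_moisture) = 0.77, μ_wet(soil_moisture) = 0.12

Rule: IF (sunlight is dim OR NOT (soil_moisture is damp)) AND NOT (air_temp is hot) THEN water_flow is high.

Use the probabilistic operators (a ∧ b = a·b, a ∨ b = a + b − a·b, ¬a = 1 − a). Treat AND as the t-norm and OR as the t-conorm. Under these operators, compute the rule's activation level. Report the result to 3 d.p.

firing strength: (dim=0.59 OR ¬damp=1−0.77=0.23) = 0.6843; AND[a·b] with ¬hot=1−0.29=0.71 → w = 0.4859

0.486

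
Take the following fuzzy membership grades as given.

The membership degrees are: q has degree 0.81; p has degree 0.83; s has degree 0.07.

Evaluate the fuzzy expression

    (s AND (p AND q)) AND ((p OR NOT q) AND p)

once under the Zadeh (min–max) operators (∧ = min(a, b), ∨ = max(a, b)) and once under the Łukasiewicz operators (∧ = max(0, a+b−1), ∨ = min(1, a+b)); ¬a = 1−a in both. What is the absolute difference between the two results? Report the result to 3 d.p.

Under Zadeh (min–max):
  p AND q = min(a, b) on (0.83, 0.81) = 0.81
  s AND (p AND q) = min(a, b) on (0.07, 0.81) = 0.07
  NOT q = 1 − 0.81 = 0.19
  p OR NOT q = max(a, b) on (0.83, 0.19) = 0.83
  (p OR NOT q) AND p = min(a, b) on (0.83, 0.83) = 0.83
  (s AND (p AND q)) AND ((p OR NOT q) AND p) = min(a, b) on (0.07, 0.83) = 0.07
  → value = 0.0700
Under Łukasiewicz:
  p AND q = max(0, a+b−1) on (0.83, 0.81) = 0.64
  s AND (p AND q) = max(0, a+b−1) on (0.07, 0.64) = 0.00
  NOT q = 1 − 0.81 = 0.19
  p OR NOT q = min(1, a+b) on (0.83, 0.19) = 1.00
  (p OR NOT q) AND p = max(0, a+b−1) on (1.00, 0.83) = 0.83
  (s AND (p AND q)) AND ((p OR NOT q) AND p) = max(0, a+b−1) on (0.00, 0.83) = 0.00
  → value = 0.0000
|0.0700 − 0.0000| = 0.070

0.070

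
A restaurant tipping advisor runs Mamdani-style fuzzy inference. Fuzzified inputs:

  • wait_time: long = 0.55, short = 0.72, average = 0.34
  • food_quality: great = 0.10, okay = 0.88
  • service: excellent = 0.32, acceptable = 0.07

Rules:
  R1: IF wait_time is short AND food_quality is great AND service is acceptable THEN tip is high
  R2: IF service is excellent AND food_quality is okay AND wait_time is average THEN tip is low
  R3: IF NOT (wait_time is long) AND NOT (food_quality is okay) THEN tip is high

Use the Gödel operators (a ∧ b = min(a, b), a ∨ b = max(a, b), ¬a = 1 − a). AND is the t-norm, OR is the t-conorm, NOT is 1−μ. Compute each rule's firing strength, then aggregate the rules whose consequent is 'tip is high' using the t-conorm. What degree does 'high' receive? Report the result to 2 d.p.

R1: short=0.72, great=0.10, acceptable=0.07; AND[min(a, b)] → w = 0.07
R2: excellent=0.32, okay=0.88, average=0.34; AND[min(a, b)] → w = 0.32
R3: ¬long=1−0.55=0.45, ¬okay=1−0.88=0.12; AND[min(a, b)] → w = 0.12
Rules with consequent 'high': {R1, R3} → strengths 0.07, 0.12
Aggregate via t-conorm [max(a, b)]: 0.12

0.12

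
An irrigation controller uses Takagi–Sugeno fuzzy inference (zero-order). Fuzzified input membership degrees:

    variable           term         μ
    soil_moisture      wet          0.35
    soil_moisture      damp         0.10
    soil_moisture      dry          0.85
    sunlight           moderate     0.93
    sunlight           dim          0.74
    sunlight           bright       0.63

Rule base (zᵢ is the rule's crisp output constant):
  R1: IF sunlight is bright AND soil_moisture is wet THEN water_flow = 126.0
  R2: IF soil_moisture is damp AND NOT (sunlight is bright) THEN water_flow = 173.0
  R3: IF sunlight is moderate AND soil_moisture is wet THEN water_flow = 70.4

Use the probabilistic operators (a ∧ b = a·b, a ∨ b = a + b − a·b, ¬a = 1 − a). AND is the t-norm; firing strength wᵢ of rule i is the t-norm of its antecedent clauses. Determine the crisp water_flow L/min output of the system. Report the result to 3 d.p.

97.940

R1 (z=126.0): bright=0.63, wet=0.35; AND[a·b] → w = 0.2205
R2 (z=173.0): damp=0.10, ¬bright=1−0.63=0.37; AND[a·b] → w = 0.0370
R3 (z=70.4): moderate=0.93, wet=0.35; AND[a·b] → w = 0.3255
Weighted average = (0.2205·126.0 + 0.0370·173.0 + 0.3255·70.4) / (0.2205 + 0.0370 + 0.3255)
  = 57.0992 / 0.5830 = 97.940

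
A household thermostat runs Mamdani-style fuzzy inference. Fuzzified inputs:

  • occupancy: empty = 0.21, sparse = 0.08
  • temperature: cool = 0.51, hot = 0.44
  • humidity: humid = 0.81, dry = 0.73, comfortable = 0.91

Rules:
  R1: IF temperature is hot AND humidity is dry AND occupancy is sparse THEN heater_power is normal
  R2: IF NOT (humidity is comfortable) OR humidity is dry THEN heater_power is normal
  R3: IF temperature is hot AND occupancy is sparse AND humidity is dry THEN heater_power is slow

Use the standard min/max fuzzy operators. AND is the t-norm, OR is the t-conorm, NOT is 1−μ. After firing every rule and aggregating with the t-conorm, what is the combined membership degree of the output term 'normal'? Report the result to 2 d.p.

R1: hot=0.44, dry=0.73, sparse=0.08; AND[min(a, b)] → w = 0.08
R2: ¬comfortable=1−0.91=0.09, dry=0.73; OR[max(a, b)] → w = 0.73
R3: hot=0.44, sparse=0.08, dry=0.73; AND[min(a, b)] → w = 0.08
Rules with consequent 'normal': {R1, R2} → strengths 0.08, 0.73
Aggregate via t-conorm [max(a, b)]: 0.73

0.73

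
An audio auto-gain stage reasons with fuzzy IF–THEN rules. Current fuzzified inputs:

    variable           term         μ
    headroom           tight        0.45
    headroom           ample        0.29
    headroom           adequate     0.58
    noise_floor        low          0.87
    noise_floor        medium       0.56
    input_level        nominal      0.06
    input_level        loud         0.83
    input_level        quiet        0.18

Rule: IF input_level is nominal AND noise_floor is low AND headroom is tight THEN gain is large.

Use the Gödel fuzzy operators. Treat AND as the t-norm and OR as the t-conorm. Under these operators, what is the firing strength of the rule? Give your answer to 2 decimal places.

firing strength: nominal=0.06, low=0.87, tight=0.45; AND[min(a, b)] → w = 0.06

0.06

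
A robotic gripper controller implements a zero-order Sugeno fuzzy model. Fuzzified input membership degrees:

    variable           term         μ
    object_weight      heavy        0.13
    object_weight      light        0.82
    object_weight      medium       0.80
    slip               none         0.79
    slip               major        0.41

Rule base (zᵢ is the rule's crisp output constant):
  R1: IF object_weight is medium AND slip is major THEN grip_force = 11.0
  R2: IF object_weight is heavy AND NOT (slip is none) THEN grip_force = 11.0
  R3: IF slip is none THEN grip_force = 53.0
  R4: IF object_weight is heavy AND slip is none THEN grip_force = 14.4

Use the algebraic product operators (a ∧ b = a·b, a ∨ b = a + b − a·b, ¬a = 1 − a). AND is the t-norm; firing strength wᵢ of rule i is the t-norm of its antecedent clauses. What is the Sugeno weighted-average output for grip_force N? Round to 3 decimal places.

37.866

R1 (z=11.0): medium=0.80, major=0.41; AND[a·b] → w = 0.3280
R2 (z=11.0): heavy=0.13, ¬none=1−0.79=0.21; AND[a·b] → w = 0.0273
R3 (z=53.0): none=0.79 → w = 0.7900
R4 (z=14.4): heavy=0.13, none=0.79; AND[a·b] → w = 0.1027
Weighted average = (0.3280·11.0 + 0.0273·11.0 + 0.7900·53.0 + 0.1027·14.4) / (0.3280 + 0.0273 + 0.7900 + 0.1027)
  = 47.2572 / 1.2480 = 37.866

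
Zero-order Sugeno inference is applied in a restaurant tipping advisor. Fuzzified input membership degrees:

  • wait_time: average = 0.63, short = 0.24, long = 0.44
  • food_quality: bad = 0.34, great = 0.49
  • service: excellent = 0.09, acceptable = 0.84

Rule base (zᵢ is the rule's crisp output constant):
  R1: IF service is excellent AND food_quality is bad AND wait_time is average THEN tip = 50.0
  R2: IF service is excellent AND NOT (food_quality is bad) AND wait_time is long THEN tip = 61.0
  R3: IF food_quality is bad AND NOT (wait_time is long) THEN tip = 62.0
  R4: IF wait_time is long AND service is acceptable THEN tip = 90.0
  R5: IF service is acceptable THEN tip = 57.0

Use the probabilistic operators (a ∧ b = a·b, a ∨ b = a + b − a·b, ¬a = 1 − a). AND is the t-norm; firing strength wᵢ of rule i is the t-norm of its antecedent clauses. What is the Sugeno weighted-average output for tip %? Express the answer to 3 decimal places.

R1 (z=50.0): excellent=0.09, bad=0.34, average=0.63; AND[a·b] → w = 0.0193
R2 (z=61.0): excellent=0.09, ¬bad=1−0.34=0.66, long=0.44; AND[a·b] → w = 0.0261
R3 (z=62.0): bad=0.34, ¬long=1−0.44=0.56; AND[a·b] → w = 0.1904
R4 (z=90.0): long=0.44, acceptable=0.84; AND[a·b] → w = 0.3696
R5 (z=57.0): acceptable=0.84 → w = 0.8400
Weighted average = (0.0193·50.0 + 0.0261·61.0 + 0.1904·62.0 + 0.3696·90.0 + 0.8400·57.0) / (0.0193 + 0.0261 + 0.1904 + 0.3696 + 0.8400)
  = 95.5070 / 1.4454 = 66.076

66.076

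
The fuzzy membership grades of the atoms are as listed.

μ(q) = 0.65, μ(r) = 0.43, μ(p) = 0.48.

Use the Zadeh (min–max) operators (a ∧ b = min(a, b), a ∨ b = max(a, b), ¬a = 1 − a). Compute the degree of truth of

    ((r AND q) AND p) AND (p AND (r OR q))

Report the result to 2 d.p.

0.43

r AND q = min(a, b) on (0.43, 0.65) = 0.43
(r AND q) AND p = min(a, b) on (0.43, 0.48) = 0.43
r OR q = max(a, b) on (0.43, 0.65) = 0.65
p AND (r OR q) = min(a, b) on (0.48, 0.65) = 0.48
((r AND q) AND p) AND (p AND (r OR q)) = min(a, b) on (0.43, 0.48) = 0.43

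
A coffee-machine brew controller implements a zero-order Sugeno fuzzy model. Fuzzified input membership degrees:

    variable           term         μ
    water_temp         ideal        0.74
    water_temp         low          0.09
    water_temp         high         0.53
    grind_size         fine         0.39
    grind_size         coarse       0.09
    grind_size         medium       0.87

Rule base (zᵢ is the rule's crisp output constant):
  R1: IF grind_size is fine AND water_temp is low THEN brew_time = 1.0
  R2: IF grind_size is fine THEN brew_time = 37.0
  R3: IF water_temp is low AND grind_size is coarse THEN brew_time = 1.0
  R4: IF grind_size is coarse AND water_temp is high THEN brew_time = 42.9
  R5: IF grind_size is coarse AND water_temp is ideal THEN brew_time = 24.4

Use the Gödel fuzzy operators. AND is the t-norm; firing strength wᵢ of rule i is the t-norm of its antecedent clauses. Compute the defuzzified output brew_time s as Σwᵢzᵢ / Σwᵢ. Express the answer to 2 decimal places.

R1 (z=1.0): fine=0.39, low=0.09; AND[min(a, b)] → w = 0.09
R2 (z=37.0): fine=0.39 → w = 0.39
R3 (z=1.0): low=0.09, coarse=0.09; AND[min(a, b)] → w = 0.09
R4 (z=42.9): coarse=0.09, high=0.53; AND[min(a, b)] → w = 0.09
R5 (z=24.4): coarse=0.09, ideal=0.74; AND[min(a, b)] → w = 0.09
Weighted average = (0.09·1.0 + 0.39·37.0 + 0.09·1.0 + 0.09·42.9 + 0.09·24.4) / (0.09 + 0.39 + 0.09 + 0.09 + 0.09)
  = 20.6670 / 0.7500 = 27.56

27.56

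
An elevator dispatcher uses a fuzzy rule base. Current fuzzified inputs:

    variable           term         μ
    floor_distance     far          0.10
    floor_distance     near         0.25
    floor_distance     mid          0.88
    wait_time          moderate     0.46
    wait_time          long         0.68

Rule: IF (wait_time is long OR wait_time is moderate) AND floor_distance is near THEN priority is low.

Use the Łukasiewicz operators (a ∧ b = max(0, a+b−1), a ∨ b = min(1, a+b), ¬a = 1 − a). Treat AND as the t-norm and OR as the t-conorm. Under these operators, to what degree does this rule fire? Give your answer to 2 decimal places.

firing strength: (long=0.68 OR moderate=0.46) = 1.00; AND[max(0, a+b−1)] with near=0.25 → w = 0.25

0.25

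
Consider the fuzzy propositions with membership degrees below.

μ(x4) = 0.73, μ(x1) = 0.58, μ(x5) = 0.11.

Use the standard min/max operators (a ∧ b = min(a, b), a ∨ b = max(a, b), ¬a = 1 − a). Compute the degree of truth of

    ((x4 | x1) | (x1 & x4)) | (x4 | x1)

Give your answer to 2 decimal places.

0.73

x4 | x1 = max(a, b) on (0.73, 0.58) = 0.73
x1 & x4 = min(a, b) on (0.58, 0.73) = 0.58
(x4 | x1) | (x1 & x4) = max(a, b) on (0.73, 0.58) = 0.73
x4 | x1 = max(a, b) on (0.73, 0.58) = 0.73
((x4 | x1) | (x1 & x4)) | (x4 | x1) = max(a, b) on (0.73, 0.73) = 0.73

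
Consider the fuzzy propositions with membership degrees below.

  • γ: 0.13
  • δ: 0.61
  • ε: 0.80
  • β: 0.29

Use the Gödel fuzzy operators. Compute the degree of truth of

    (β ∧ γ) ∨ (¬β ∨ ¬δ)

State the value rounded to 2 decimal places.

0.71

β ∧ γ = min(a, b) on (0.29, 0.13) = 0.13
¬β = 1 − 0.29 = 0.71
¬δ = 1 − 0.61 = 0.39
¬β ∨ ¬δ = max(a, b) on (0.71, 0.39) = 0.71
(β ∧ γ) ∨ (¬β ∨ ¬δ) = max(a, b) on (0.13, 0.71) = 0.71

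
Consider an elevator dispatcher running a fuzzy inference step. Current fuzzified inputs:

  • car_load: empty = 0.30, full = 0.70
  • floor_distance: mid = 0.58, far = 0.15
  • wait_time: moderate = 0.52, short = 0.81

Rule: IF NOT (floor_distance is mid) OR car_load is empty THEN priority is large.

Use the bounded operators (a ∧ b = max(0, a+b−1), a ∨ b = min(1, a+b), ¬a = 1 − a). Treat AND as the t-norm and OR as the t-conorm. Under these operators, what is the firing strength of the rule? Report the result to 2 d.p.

firing strength: ¬mid=1−0.58=0.42, empty=0.30; OR[min(1, a+b)] → w = 0.72

0.72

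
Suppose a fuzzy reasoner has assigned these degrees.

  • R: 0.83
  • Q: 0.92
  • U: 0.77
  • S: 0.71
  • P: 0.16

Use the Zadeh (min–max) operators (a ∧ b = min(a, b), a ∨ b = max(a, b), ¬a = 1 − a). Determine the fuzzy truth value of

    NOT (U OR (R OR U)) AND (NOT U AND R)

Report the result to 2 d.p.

0.17

R OR U = max(a, b) on (0.83, 0.77) = 0.83
U OR (R OR U) = max(a, b) on (0.77, 0.83) = 0.83
NOT (U OR (R OR U)) = 1 − 0.83 = 0.17
NOT U = 1 − 0.77 = 0.23
NOT U AND R = min(a, b) on (0.23, 0.83) = 0.23
NOT (U OR (R OR U)) AND (NOT U AND R) = min(a, b) on (0.17, 0.23) = 0.17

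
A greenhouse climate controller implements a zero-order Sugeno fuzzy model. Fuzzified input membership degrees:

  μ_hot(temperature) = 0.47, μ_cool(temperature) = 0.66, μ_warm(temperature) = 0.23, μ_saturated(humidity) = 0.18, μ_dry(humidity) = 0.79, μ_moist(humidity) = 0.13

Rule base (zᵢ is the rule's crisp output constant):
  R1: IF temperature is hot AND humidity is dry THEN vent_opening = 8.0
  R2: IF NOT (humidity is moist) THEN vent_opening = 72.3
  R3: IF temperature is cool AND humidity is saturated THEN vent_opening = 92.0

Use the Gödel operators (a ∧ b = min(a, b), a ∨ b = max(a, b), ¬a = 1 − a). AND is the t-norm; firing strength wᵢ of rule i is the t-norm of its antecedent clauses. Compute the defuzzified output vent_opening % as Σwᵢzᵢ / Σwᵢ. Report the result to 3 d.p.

54.751

R1 (z=8.0): hot=0.47, dry=0.79; AND[min(a, b)] → w = 0.47
R2 (z=72.3): ¬moist=1−0.13=0.87 → w = 0.87
R3 (z=92.0): cool=0.66, saturated=0.18; AND[min(a, b)] → w = 0.18
Weighted average = (0.47·8.0 + 0.87·72.3 + 0.18·92.0) / (0.47 + 0.87 + 0.18)
  = 83.2210 / 1.5200 = 54.751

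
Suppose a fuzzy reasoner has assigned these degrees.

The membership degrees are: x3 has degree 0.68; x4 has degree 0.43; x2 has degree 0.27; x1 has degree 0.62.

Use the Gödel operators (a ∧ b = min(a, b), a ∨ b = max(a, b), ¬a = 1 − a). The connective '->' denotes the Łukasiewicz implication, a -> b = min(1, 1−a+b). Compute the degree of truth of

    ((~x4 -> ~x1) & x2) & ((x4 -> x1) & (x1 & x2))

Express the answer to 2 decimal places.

0.27

~x4 = 1 − 0.43 = 0.57
~x1 = 1 − 0.62 = 0.38
~x4 -> ~x1  [Łukasiewicz: min(1, 1−a+b)] with a=0.57, b=0.38 → 0.81
(~x4 -> ~x1) & x2 = min(a, b) on (0.81, 0.27) = 0.27
x4 -> x1  [Łukasiewicz: min(1, 1−a+b)] with a=0.43, b=0.62 → 1.00
x1 & x2 = min(a, b) on (0.62, 0.27) = 0.27
(x4 -> x1) & (x1 & x2) = min(a, b) on (1.00, 0.27) = 0.27
((~x4 -> ~x1) & x2) & ((x4 -> x1) & (x1 & x2)) = min(a, b) on (0.27, 0.27) = 0.27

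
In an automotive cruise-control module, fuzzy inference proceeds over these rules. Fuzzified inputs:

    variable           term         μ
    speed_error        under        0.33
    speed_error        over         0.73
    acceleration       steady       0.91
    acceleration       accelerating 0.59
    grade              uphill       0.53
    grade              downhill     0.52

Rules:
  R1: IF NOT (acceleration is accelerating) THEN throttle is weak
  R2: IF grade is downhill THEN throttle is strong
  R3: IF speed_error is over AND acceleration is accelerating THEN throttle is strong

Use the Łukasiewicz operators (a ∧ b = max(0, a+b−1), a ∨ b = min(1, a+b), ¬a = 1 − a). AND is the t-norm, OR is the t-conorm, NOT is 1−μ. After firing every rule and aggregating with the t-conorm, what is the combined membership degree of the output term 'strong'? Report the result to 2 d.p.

0.84

R1: ¬accelerating=1−0.59=0.41 → w = 0.41
R2: downhill=0.52 → w = 0.52
R3: over=0.73, accelerating=0.59; AND[max(0, a+b−1)] → w = 0.32
Rules with consequent 'strong': {R2, R3} → strengths 0.52, 0.32
Aggregate via t-conorm [min(1, a+b)]: 0.84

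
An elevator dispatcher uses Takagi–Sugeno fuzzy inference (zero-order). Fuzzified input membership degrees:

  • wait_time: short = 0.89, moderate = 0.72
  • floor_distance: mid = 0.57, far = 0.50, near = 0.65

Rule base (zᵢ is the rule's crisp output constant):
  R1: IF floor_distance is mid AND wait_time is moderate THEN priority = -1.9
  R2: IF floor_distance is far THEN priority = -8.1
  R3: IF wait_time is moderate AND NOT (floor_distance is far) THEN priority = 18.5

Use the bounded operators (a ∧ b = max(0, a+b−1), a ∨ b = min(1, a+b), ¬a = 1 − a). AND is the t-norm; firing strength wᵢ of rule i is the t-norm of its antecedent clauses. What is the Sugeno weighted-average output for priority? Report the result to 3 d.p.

R1 (z=-1.9): mid=0.57, moderate=0.72; AND[max(0, a+b−1)] → w = 0.29
R2 (z=-8.1): far=0.50 → w = 0.50
R3 (z=18.5): moderate=0.72, ¬far=1−0.50=0.50; AND[max(0, a+b−1)] → w = 0.22
Weighted average = (0.29·-1.9 + 0.50·-8.1 + 0.22·18.5) / (0.29 + 0.50 + 0.22)
  = -0.5310 / 1.0100 = -0.526

-0.526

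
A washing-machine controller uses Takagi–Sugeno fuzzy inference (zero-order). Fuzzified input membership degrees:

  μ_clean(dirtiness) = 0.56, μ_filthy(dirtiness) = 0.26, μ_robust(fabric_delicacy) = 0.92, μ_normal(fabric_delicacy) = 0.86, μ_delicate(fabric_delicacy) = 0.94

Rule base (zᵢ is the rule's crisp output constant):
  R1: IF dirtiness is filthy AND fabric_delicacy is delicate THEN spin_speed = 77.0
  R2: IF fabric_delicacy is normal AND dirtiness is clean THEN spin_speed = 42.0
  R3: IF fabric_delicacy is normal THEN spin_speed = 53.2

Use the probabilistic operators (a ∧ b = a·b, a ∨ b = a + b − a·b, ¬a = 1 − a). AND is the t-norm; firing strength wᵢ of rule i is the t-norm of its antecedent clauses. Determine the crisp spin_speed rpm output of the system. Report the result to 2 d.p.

R1 (z=77.0): filthy=0.26, delicate=0.94; AND[a·b] → w = 0.2444
R2 (z=42.0): normal=0.86, clean=0.56; AND[a·b] → w = 0.4816
R3 (z=53.2): normal=0.86 → w = 0.8600
Weighted average = (0.2444·77.0 + 0.4816·42.0 + 0.8600·53.2) / (0.2444 + 0.4816 + 0.8600)
  = 84.7980 / 1.5860 = 53.47

53.47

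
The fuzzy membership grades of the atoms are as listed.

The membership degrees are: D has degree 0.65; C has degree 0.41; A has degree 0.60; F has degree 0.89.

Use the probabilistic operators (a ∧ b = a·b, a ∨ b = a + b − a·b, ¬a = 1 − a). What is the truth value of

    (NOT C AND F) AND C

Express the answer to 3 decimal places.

NOT C = 1 − 0.4100 = 0.5900
NOT C AND F = a·b on (0.5900, 0.8900) = 0.5251
(NOT C AND F) AND C = a·b on (0.5251, 0.4100) = 0.2153

0.215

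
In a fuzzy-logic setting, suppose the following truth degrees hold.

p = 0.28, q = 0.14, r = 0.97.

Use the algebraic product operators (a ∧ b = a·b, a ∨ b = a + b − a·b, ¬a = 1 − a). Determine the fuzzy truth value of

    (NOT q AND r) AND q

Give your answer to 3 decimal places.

0.117

NOT q = 1 − 0.1400 = 0.8600
NOT q AND r = a·b on (0.8600, 0.9700) = 0.8342
(NOT q AND r) AND q = a·b on (0.8342, 0.1400) = 0.1168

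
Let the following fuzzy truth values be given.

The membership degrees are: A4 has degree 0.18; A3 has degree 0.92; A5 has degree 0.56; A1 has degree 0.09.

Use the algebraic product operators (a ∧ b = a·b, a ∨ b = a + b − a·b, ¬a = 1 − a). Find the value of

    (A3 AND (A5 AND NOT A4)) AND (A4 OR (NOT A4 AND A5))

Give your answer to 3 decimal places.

NOT A4 = 1 − 0.1800 = 0.8200
A5 AND NOT A4 = a·b on (0.5600, 0.8200) = 0.4592
A3 AND (A5 AND NOT A4) = a·b on (0.9200, 0.4592) = 0.4225
NOT A4 = 1 − 0.1800 = 0.8200
NOT A4 AND A5 = a·b on (0.8200, 0.5600) = 0.4592
A4 OR (NOT A4 AND A5) = a + b − a·b on (0.1800, 0.4592) = 0.5565
(A3 AND (A5 AND NOT A4)) AND (A4 OR (NOT A4 AND A5)) = a·b on (0.4225, 0.5565) = 0.2351

0.235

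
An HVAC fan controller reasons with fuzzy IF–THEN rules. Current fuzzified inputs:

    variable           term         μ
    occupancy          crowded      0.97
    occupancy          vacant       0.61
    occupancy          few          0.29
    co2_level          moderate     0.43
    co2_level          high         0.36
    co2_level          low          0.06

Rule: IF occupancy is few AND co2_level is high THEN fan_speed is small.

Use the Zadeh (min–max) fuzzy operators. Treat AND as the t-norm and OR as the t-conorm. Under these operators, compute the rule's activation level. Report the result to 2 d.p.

0.29

firing strength: few=0.29, high=0.36; AND[min(a, b)] → w = 0.29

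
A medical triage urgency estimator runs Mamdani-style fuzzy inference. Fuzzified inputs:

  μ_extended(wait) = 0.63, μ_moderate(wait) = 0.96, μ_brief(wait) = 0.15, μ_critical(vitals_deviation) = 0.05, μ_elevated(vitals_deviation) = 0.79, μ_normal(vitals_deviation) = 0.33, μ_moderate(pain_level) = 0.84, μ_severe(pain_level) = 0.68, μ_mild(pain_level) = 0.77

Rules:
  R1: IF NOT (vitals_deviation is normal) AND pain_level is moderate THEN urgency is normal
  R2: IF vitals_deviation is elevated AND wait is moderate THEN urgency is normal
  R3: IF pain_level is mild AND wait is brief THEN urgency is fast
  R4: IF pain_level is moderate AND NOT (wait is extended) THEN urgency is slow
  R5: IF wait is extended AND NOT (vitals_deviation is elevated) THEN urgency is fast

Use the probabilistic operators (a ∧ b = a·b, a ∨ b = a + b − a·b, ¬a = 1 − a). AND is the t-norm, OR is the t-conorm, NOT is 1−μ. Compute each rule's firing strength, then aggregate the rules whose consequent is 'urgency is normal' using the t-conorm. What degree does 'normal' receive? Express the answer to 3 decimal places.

0.894

R1: ¬normal=1−0.33=0.67, moderate=0.84; AND[a·b] → w = 0.5628
R2: elevated=0.79, moderate=0.96; AND[a·b] → w = 0.7584
R3: mild=0.77, brief=0.15; AND[a·b] → w = 0.1155
R4: moderate=0.84, ¬extended=1−0.63=0.37; AND[a·b] → w = 0.3108
R5: extended=0.63, ¬elevated=1−0.79=0.21; AND[a·b] → w = 0.1323
Rules with consequent 'normal': {R1, R2} → strengths 0.5628, 0.7584
Aggregate via t-conorm [a + b − a·b]: 0.8944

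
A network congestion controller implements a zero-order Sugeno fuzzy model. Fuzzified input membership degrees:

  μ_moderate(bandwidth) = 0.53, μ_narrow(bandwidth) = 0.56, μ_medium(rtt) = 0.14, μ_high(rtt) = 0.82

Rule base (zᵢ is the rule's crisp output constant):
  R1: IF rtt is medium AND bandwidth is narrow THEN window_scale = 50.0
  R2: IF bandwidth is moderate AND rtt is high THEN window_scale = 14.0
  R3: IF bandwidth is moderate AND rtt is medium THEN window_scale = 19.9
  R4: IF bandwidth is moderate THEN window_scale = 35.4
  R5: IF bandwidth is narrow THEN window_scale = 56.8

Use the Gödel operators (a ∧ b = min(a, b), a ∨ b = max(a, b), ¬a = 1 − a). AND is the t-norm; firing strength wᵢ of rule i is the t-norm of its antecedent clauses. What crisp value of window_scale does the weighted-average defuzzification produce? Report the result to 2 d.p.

35.67

R1 (z=50.0): medium=0.14, narrow=0.56; AND[min(a, b)] → w = 0.14
R2 (z=14.0): moderate=0.53, high=0.82; AND[min(a, b)] → w = 0.53
R3 (z=19.9): moderate=0.53, medium=0.14; AND[min(a, b)] → w = 0.14
R4 (z=35.4): moderate=0.53 → w = 0.53
R5 (z=56.8): narrow=0.56 → w = 0.56
Weighted average = (0.14·50.0 + 0.53·14.0 + 0.14·19.9 + 0.53·35.4 + 0.56·56.8) / (0.14 + 0.53 + 0.14 + 0.53 + 0.56)
  = 67.7760 / 1.9000 = 35.67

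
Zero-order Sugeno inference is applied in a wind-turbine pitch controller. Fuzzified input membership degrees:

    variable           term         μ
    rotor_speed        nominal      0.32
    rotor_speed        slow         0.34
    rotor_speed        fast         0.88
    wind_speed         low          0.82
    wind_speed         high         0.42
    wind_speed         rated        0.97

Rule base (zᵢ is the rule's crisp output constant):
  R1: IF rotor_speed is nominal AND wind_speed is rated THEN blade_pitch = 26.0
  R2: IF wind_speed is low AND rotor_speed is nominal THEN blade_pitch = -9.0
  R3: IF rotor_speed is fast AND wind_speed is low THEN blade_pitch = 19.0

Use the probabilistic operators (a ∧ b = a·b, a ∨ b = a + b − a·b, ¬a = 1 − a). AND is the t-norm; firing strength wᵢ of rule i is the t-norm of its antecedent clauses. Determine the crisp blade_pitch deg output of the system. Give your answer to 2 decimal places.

15.00

R1 (z=26.0): nominal=0.32, rated=0.97; AND[a·b] → w = 0.3104
R2 (z=-9.0): low=0.82, nominal=0.32; AND[a·b] → w = 0.2624
R3 (z=19.0): fast=0.88, low=0.82; AND[a·b] → w = 0.7216
Weighted average = (0.3104·26.0 + 0.2624·-9.0 + 0.7216·19.0) / (0.3104 + 0.2624 + 0.7216)
  = 19.4192 / 1.2944 = 15.00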